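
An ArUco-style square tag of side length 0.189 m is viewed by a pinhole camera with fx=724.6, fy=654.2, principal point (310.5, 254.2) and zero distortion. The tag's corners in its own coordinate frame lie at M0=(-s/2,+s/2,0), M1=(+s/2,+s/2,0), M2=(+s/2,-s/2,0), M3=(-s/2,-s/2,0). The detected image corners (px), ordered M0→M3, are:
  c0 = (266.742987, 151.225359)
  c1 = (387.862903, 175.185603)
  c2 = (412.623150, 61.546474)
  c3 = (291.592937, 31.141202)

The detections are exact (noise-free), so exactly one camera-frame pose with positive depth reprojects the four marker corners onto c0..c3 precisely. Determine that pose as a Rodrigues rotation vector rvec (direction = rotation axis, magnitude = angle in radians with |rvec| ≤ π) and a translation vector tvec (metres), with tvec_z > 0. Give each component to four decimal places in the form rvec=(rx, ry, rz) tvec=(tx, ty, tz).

rvec=(0.0838, -0.2924, 0.1798) tvec=(0.0446, -0.2392, 1.0517)

Intrinsics K: fx=724.6, fy=654.2, cx=310.5, cy=254.2
Marker side s = 0.189 m; corners in marker frame (Z=0):
  M0 = (-0.0945, +0.0945, 0)
  M1 = (+0.0945, +0.0945, 0)
  M2 = (+0.0945, -0.0945, 0)
  M3 = (-0.0945, -0.0945, 0)
Detected image corners:
  c0 = (266.742987, 151.225359) px
  c1 = (387.862903, 175.185603) px
  c2 = (412.623150, 61.546474) px
  c3 = (291.592937, 31.141202) px
Planar DLT: solve 8×8 A·h = b for H (H[2,2]=1):
  H  [+735.52401 -113.12392 +341.24139]
  H  [+173.01233 +623.45216 +105.42795]
  H  [+0.27940 +0.05332 +1.00000]
B = K⁻¹H; ‖b₁‖=0.950799, ‖b₂‖=0.950799; λ = 2/(‖b₁‖+‖b₂‖) = 1.051747, sign → tz>0 ⇒ λ=+1.051747
r₁ = λ·B[:,0] = (+0.94168,+0.16397,+0.29386); r₂ = λ·B[:,1] = (-0.18823,+0.98052,+0.05608)
r₃ = r₁×r₂ = (-0.27894,-0.10812,+0.95420); SVD([r₁ r₂ r₃]) → R = UVᵀ:
  R  [+0.94168 -0.18823 -0.27894]
  R  [+0.16397 +0.98052 -0.10812]
  R  [+0.29386 +0.05608 +0.95420]
t = (+0.04462, -0.23918, +1.05175) m
tr R = 2.876405; θ = arccos((tr R − 1)/2) = 0.353396 rad = 20.248°
axis k = ((R−Rᵀ)₃₂, (R−Rᵀ)₁₃, (R−Rᵀ)₂₁) / (2 sinθ) = (+0.237230, -0.827538, +0.508825)
rvec = θ·k = (+0.083836, -0.292449, +0.179817)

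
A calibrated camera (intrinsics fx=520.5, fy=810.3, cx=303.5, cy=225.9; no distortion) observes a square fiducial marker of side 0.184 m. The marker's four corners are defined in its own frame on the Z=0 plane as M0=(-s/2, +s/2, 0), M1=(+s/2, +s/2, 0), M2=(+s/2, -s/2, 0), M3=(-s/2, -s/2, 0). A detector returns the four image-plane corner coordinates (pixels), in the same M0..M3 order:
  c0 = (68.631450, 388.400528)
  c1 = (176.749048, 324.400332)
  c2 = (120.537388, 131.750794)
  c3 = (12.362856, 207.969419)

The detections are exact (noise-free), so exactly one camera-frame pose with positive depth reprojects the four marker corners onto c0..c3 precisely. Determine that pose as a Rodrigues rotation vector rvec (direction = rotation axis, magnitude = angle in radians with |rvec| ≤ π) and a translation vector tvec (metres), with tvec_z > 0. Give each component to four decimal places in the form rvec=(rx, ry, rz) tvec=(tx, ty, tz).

rvec=(0.1563, 0.1939, -0.3803) tvec=(-0.2942, 0.0356, 0.7293)

Intrinsics K: fx=520.5, fy=810.3, cx=303.5, cy=225.9
Marker side s = 0.184 m; corners in marker frame (Z=0):
  M0 = (-0.0920, +0.0920, 0)
  M1 = (+0.0920, +0.0920, 0)
  M2 = (+0.0920, -0.0920, 0)
  M3 = (-0.0920, -0.0920, 0)
Detected image corners:
  c0 = (68.631450, 388.400528) px
  c1 = (176.749048, 324.400332) px
  c2 = (120.537388, 131.750794) px
  c3 = (12.362856, 207.969419) px
Planar DLT: solve 8×8 A·h = b for H (H[2,2]=1):
  H  [+559.67225 +320.52820 +93.50011]
  H  [-458.66682 +1054.27636 +265.43705]
  H  [-0.29688 +0.15725 +1.00000]
B = K⁻¹H; ‖b₁‖=1.371173, ‖b₂‖=1.371173; λ = 2/(‖b₁‖+‖b₂‖) = 0.729302, sign → tz>0 ⇒ λ=+0.729302
r₁ = λ·B[:,0] = (+0.91044,-0.35246,-0.21651); r₂ = λ·B[:,1] = (+0.38224,+0.91692,+0.11468)
r₃ = r₁×r₂ = (+0.15811,-0.18717,+0.96952); SVD([r₁ r₂ r₃]) → R = UVᵀ:
  R  [+0.91044 +0.38224 +0.15811]
  R  [-0.35246 +0.91692 -0.18717]
  R  [-0.21651 +0.11468 +0.96952]
t = (-0.29424, +0.03558, +0.72930) m
tr R = 2.796876; θ = arccos((tr R − 1)/2) = 0.454597 rad = 26.046°
axis k = ((R−Rᵀ)₃₂, (R−Rᵀ)₁₃, (R−Rᵀ)₂₁) / (2 sinθ) = (+0.343719, +0.426577, -0.836594)
rvec = θ·k = (+0.156254, +0.193920, -0.380313)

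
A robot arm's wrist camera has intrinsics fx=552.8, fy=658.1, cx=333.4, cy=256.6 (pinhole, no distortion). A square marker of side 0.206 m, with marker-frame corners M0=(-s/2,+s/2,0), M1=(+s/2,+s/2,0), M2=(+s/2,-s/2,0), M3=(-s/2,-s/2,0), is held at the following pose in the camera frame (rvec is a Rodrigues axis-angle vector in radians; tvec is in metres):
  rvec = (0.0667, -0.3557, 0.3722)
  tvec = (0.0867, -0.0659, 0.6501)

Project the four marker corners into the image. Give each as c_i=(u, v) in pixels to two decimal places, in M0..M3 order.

Intrinsics K: fx=552.8, fy=658.1, cx=333.4, cy=256.6
Marker side s = 0.206 m; corners in marker frame (Z=0):
  M0 = (-0.1030, +0.1030, 0)
  M1 = (+0.1030, +0.1030, 0)
  M2 = (+0.1030, -0.1030, 0)
  M3 = (-0.1030, -0.1030, 0)
rvec = (0.0667, -0.3557, 0.3722), |rvec| = θ = 0.51914 rad = 29.744°
Rodrigues: sinθ=0.49613, 1−cosθ=0.13175; R = I + sinθ·[k]× + (1−cosθ)·[k]×²:
    [+0.87042 -0.36730 -0.32780]
    [+0.34411 +0.93010 -0.12847]
    [+0.35207 -0.00098 +0.93597]
t = (0.0867, -0.0659, 0.6501) m
M0: Pc = R·M0+t = (-0.04079, -0.00554, +0.61374); u = 552.8·(-0.04079)/0.61374 + 333.4 = 296.6637, v = 658.1·(-0.00554)/0.61374 + 256.6 = 250.6567
M1: Pc = R·M1+t = (+0.13852, +0.06534, +0.68626); u = 552.8·(+0.13852)/0.68626 + 333.4 = 444.9819, v = 658.1·(+0.06534)/0.68626 + 256.6 = 319.2618
M2: Pc = R·M2+t = (+0.21419, -0.12626, +0.68646); u = 552.8·(+0.21419)/0.68646 + 333.4 = 505.8808, v = 658.1·(-0.12626)/0.68646 + 256.6 = 135.5596
M3: Pc = R·M3+t = (+0.03488, -0.19714, +0.61394); u = 552.8·(+0.03488)/0.61394 + 333.4 = 364.8055, v = 658.1·(-0.19714)/0.61394 + 256.6 = 45.2754

c0=(296.66, 250.66) c1=(444.98, 319.26) c2=(505.88, 135.56) c3=(364.81, 45.28)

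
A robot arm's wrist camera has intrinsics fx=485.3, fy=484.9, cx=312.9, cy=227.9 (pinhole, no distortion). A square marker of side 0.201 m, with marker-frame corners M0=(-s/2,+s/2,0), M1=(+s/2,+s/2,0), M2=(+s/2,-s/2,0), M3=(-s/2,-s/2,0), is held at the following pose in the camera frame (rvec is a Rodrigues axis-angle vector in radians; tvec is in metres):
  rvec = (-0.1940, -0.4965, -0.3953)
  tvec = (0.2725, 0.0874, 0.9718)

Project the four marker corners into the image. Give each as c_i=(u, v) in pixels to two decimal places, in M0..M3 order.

c0=(436.75, 339.79) c1=(502.10, 297.91) c2=(459.82, 211.00) c3=(391.13, 242.75)

Intrinsics K: fx=485.3, fy=484.9, cx=312.9, cy=227.9
Marker side s = 0.201 m; corners in marker frame (Z=0):
  M0 = (-0.1005, +0.1005, 0)
  M1 = (+0.1005, +0.1005, 0)
  M2 = (+0.1005, -0.1005, 0)
  M3 = (-0.1005, -0.1005, 0)
rvec = (-0.1940, -0.4965, -0.3953), |rvec| = θ = 0.66363 rad = 38.023°
Rodrigues: sinθ=0.61598, 1−cosθ=0.21224; R = I + sinθ·[k]× + (1−cosθ)·[k]×²:
    [+0.80590 +0.41334 -0.42389]
    [-0.32050 +0.90656 +0.27465]
    [+0.49781 -0.08549 +0.86306]
t = (0.2725, 0.0874, 0.9718) m
M0: Pc = R·M0+t = (+0.23305, +0.21072, +0.91318); u = 485.3·(+0.23305)/0.91318 + 312.9 = 436.7509, v = 484.9·(+0.21072)/0.91318 + 227.9 = 339.7923
M1: Pc = R·M1+t = (+0.39503, +0.14630, +1.01324); u = 485.3·(+0.39503)/1.01324 + 312.9 = 502.1047, v = 484.9·(+0.14630)/1.01324 + 227.9 = 297.9135
M2: Pc = R·M2+t = (+0.31195, -0.03592, +1.03042); u = 485.3·(+0.31195)/1.03042 + 312.9 = 459.8210, v = 484.9·(-0.03592)/1.03042 + 227.9 = 210.9971
M3: Pc = R·M3+t = (+0.14997, +0.02850, +0.93036); u = 485.3·(+0.14997)/0.93036 + 312.9 = 391.1267, v = 484.9·(+0.02850)/0.93036 + 227.9 = 242.7546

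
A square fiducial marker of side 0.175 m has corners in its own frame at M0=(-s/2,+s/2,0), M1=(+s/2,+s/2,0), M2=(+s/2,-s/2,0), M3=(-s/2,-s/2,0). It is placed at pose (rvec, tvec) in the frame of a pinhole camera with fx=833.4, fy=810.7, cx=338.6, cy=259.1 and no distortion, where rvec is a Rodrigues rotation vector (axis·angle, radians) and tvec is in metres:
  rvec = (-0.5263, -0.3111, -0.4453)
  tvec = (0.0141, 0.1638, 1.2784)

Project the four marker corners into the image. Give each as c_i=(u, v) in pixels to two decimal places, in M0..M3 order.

c0=(325.55, 433.60) c1=(424.41, 387.96) c2=(367.71, 299.73) c3=(271.35, 338.05)

Intrinsics K: fx=833.4, fy=810.7, cx=338.6, cy=259.1
Marker side s = 0.175 m; corners in marker frame (Z=0):
  M0 = (-0.0875, +0.0875, 0)
  M1 = (+0.0875, +0.0875, 0)
  M2 = (+0.0875, -0.0875, 0)
  M3 = (-0.0875, -0.0875, 0)
rvec = (-0.5263, -0.3111, -0.4453), |rvec| = θ = 0.75635 rad = 43.336°
Rodrigues: sinθ=0.68627, 1−cosθ=0.27266; R = I + sinθ·[k]× + (1−cosθ)·[k]×²:
    [+0.85936 +0.48208 -0.17058]
    [-0.32600 +0.77347 +0.54356]
    [+0.39398 -0.41151 +0.82185]
t = (0.0141, 0.1638, 1.2784) m
M0: Pc = R·M0+t = (-0.01891, +0.26000, +1.20792); u = 833.4·(-0.01891)/1.20792 + 338.6 = 325.5514, v = 810.7·(+0.26000)/1.20792 + 259.1 = 433.6028
M1: Pc = R·M1+t = (+0.13148, +0.20295, +1.27687); u = 833.4·(+0.13148)/1.27687 + 338.6 = 424.4134, v = 810.7·(+0.20295)/1.27687 + 259.1 = 387.9581
M2: Pc = R·M2+t = (+0.04711, +0.06760, +1.34888); u = 833.4·(+0.04711)/1.34888 + 338.6 = 367.7082, v = 810.7·(+0.06760)/1.34888 + 259.1 = 299.7262
M3: Pc = R·M3+t = (-0.10328, +0.12465, +1.27993); u = 833.4·(-0.10328)/1.27993 + 338.6 = 271.3541, v = 810.7·(+0.12465)/1.27993 + 259.1 = 338.0501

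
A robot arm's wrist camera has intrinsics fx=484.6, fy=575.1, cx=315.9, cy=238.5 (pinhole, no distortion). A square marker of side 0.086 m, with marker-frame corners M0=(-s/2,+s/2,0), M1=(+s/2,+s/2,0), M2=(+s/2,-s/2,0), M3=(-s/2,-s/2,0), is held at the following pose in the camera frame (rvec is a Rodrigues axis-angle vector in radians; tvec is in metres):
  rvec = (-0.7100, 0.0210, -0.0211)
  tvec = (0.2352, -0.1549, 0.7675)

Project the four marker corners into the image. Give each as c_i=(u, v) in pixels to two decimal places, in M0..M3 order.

Intrinsics K: fx=484.6, fy=575.1, cx=315.9, cy=238.5
Marker side s = 0.086 m; corners in marker frame (Z=0):
  M0 = (-0.0430, +0.0430, 0)
  M1 = (+0.0430, +0.0430, 0)
  M2 = (+0.0430, -0.0430, 0)
  M3 = (-0.0430, -0.0430, 0)
rvec = (-0.7100, 0.0210, -0.0211), |rvec| = θ = 0.71062 rad = 40.716°
Rodrigues: sinθ=0.65231, 1−cosθ=0.24204; R = I + sinθ·[k]× + (1−cosθ)·[k]×²:
    [+0.99958 +0.01222 +0.02646]
    [-0.02651 +0.75817 +0.65152]
    [-0.01210 -0.65195 +0.75817]
t = (0.2352, -0.1549, 0.7675) m
M0: Pc = R·M0+t = (+0.19274, -0.12116, +0.73999); u = 484.6·(+0.19274)/0.73999 + 315.9 = 442.1235, v = 575.1·(-0.12116)/0.73999 + 238.5 = 144.3383
M1: Pc = R·M1+t = (+0.27871, -0.12344, +0.73895); u = 484.6·(+0.27871)/0.73895 + 315.9 = 498.6759, v = 575.1·(-0.12344)/0.73895 + 238.5 = 142.4311
M2: Pc = R·M2+t = (+0.27766, -0.18864, +0.79501); u = 484.6·(+0.27766)/0.79501 + 315.9 = 485.1452, v = 575.1·(-0.18864)/0.79501 + 238.5 = 102.0399
M3: Pc = R·M3+t = (+0.19169, -0.18636, +0.79605); u = 484.6·(+0.19169)/0.79605 + 315.9 = 432.5935, v = 575.1·(-0.18636)/0.79605 + 238.5 = 103.8656

c0=(442.12, 144.34) c1=(498.68, 142.43) c2=(485.15, 102.04) c3=(432.59, 103.87)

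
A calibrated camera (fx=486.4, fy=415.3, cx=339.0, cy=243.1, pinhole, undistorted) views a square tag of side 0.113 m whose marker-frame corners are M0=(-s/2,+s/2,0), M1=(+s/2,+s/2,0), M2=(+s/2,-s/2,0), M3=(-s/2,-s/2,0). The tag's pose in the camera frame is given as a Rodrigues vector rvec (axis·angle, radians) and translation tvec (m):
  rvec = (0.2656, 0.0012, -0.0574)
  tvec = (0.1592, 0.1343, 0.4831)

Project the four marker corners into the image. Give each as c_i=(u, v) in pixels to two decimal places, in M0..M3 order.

Intrinsics K: fx=486.4, fy=415.3, cx=339.0, cy=243.1
Marker side s = 0.113 m; corners in marker frame (Z=0):
  M0 = (-0.0565, +0.0565, 0)
  M1 = (+0.0565, +0.0565, 0)
  M2 = (+0.0565, -0.0565, 0)
  M3 = (-0.0565, -0.0565, 0)
rvec = (0.2656, 0.0012, -0.0574), |rvec| = θ = 0.27173 rad = 15.569°
Rodrigues: sinθ=0.26840, 1−cosθ=0.03669; R = I + sinθ·[k]× + (1−cosθ)·[k]×²:
    [+0.99836 +0.05685 -0.00639]
    [-0.05654 +0.96331 -0.26238]
    [-0.00876 +0.26231 +0.96494]
t = (0.1592, 0.1343, 0.4831) m
M0: Pc = R·M0+t = (+0.10600, +0.19192, +0.49842); u = 486.4·(+0.10600)/0.49842 + 339.0 = 442.4493, v = 415.3·(+0.19192)/0.49842 + 243.1 = 403.0166
M1: Pc = R·M1+t = (+0.21882, +0.18553, +0.49743); u = 486.4·(+0.21882)/0.49743 + 339.0 = 552.9696, v = 415.3·(+0.18553)/0.49743 + 243.1 = 398.0009
M2: Pc = R·M2+t = (+0.21240, +0.07668, +0.46778); u = 486.4·(+0.21240)/0.46778 + 339.0 = 559.8474, v = 415.3·(+0.07668)/0.46778 + 243.1 = 311.1755
M3: Pc = R·M3+t = (+0.09958, +0.08307, +0.46877); u = 486.4·(+0.09958)/0.46877 + 339.0 = 442.3244, v = 415.3·(+0.08307)/0.46877 + 243.1 = 316.6917

c0=(442.45, 403.02) c1=(552.97, 398.00) c2=(559.85, 311.18) c3=(442.32, 316.69)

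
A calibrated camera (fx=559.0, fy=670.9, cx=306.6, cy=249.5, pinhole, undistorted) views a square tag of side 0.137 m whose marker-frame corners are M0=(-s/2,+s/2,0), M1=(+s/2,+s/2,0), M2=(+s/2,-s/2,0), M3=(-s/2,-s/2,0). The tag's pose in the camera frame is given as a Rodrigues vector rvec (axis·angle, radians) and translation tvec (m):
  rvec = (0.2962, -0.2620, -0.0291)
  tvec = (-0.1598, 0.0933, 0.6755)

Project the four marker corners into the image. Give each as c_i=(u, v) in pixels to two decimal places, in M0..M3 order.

c0=(119.84, 411.08) c1=(232.61, 394.69) c2=(229.34, 272.67) c3=(109.31, 283.51)

Intrinsics K: fx=559.0, fy=670.9, cx=306.6, cy=249.5
Marker side s = 0.137 m; corners in marker frame (Z=0):
  M0 = (-0.0685, +0.0685, 0)
  M1 = (+0.0685, +0.0685, 0)
  M2 = (+0.0685, -0.0685, 0)
  M3 = (-0.0685, -0.0685, 0)
rvec = (0.2962, -0.2620, -0.0291), |rvec| = θ = 0.39652 rad = 22.719°
Rodrigues: sinθ=0.38621, 1−cosθ=0.07759; R = I + sinθ·[k]× + (1−cosθ)·[k]×²:
    [+0.96571 -0.00995 -0.25944]
    [-0.06664 +0.95629 -0.28474]
    [+0.25093 +0.29226 +0.92283]
t = (-0.1598, 0.0933, 0.6755) m
M0: Pc = R·M0+t = (-0.22663, +0.16337, +0.67833); u = 559.0·(-0.22663)/0.67833 + 306.6 = 119.8361, v = 670.9·(+0.16337)/0.67833 + 249.5 = 411.0808
M1: Pc = R·M1+t = (-0.09433, +0.15424, +0.71271); u = 559.0·(-0.09433)/0.71271 + 306.6 = 232.6134, v = 670.9·(+0.15424)/0.71271 + 249.5 = 394.6927
M2: Pc = R·M2+t = (-0.09297, +0.02323, +0.67267); u = 559.0·(-0.09297)/0.67267 + 306.6 = 229.3426, v = 670.9·(+0.02323)/0.67267 + 249.5 = 272.6684
M3: Pc = R·M3+t = (-0.22527, +0.03236, +0.63829); u = 559.0·(-0.22527)/0.63829 + 306.6 = 109.3147, v = 670.9·(+0.03236)/0.63829 + 249.5 = 283.5124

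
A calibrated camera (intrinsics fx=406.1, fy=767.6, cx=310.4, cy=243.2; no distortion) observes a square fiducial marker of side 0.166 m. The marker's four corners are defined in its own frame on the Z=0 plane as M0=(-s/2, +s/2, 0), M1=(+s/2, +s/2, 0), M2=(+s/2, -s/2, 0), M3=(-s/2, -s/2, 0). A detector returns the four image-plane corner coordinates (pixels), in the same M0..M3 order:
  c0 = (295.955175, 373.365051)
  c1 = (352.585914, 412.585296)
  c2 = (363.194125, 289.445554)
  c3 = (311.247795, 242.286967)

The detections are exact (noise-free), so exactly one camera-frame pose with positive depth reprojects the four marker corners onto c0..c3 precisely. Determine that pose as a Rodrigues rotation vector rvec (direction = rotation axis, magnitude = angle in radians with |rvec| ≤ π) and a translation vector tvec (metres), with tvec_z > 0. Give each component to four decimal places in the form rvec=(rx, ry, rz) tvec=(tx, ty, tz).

rvec=(-0.3173, -0.5855, 0.3167) tvec=(0.0508, 0.1052, 0.9500)

Intrinsics K: fx=406.1, fy=767.6, cx=310.4, cy=243.2
Marker side s = 0.166 m; corners in marker frame (Z=0):
  M0 = (-0.0830, +0.0830, 0)
  M1 = (+0.0830, +0.0830, 0)
  M2 = (+0.0830, -0.0830, 0)
  M3 = (-0.0830, -0.0830, 0)
Detected image corners:
  c0 = (295.955175, 373.365051) px
  c1 = (352.585914, 412.585296) px
  c2 = (363.194125, 289.445554) px
  c3 = (311.247795, 242.286967) px
Planar DLT: solve 8×8 A·h = b for H (H[2,2]=1):
  H  [+495.71444 -208.99000 +332.11171]
  H  [+429.43004 +633.65421 +328.23886]
  H  [+0.51139 -0.39781 +1.00000]
B = K⁻¹H; ‖b₁‖=1.052624, ‖b₂‖=1.052624; λ = 2/(‖b₁‖+‖b₂‖) = 0.950006, sign → tz>0 ⇒ λ=+0.950006
r₁ = λ·B[:,0] = (+0.78831,+0.37755,+0.48583); r₂ = λ·B[:,1] = (-0.20004,+0.90397,-0.37792)
r₃ = r₁×r₂ = (-0.58186,+0.20074,+0.78813); SVD([r₁ r₂ r₃]) → R = UVᵀ:
  R  [+0.78831 -0.20004 -0.58186]
  R  [+0.37755 +0.90397 +0.20074]
  R  [+0.48583 -0.37792 +0.78813]
t = (+0.05079, +0.10525, +0.95001) m
tr R = 2.480404; θ = arccos((tr R − 1)/2) = 0.737425 rad = 42.251°
axis k = ((R−Rᵀ)₃₂, (R−Rᵀ)₁₃, (R−Rᵀ)₂₁) / (2 sinθ) = (-0.430305, -0.793953, +0.429507)
rvec = θ·k = (-0.317317, -0.585481, +0.316729)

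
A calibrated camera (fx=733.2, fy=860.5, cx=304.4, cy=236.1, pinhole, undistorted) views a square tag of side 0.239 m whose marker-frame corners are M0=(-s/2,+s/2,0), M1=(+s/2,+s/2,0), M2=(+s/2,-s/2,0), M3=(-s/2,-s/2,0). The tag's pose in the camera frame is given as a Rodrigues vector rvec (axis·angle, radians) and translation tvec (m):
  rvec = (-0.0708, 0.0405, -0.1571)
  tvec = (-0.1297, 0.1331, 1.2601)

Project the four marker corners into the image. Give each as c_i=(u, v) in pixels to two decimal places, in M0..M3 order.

Intrinsics K: fx=733.2, fy=860.5, cx=304.4, cy=236.1
Marker side s = 0.239 m; corners in marker frame (Z=0):
  M0 = (-0.1195, +0.1195, 0)
  M1 = (+0.1195, +0.1195, 0)
  M2 = (+0.1195, -0.1195, 0)
  M3 = (-0.1195, -0.1195, 0)
rvec = (-0.0708, 0.0405, -0.1571), |rvec| = θ = 0.17701 rad = 10.142°
Rodrigues: sinθ=0.17609, 1−cosθ=0.01563; R = I + sinθ·[k]× + (1−cosθ)·[k]×²:
    [+0.98687 +0.15485 +0.04584]
    [-0.15771 +0.98519 +0.06726]
    [-0.03474 -0.07360 +0.99668]
t = (-0.1297, 0.1331, 1.2601) m
M0: Pc = R·M0+t = (-0.22913, +0.26968, +1.25546); u = 733.2·(-0.22913)/1.25546 + 304.4 = 170.5875, v = 860.5·(+0.26968)/1.25546 + 236.1 = 420.9388
M1: Pc = R·M1+t = (+0.00674, +0.23198, +1.24715); u = 733.2·(+0.00674)/1.24715 + 304.4 = 308.3602, v = 860.5·(+0.23198)/1.24715 + 236.1 = 396.1624
M2: Pc = R·M2+t = (-0.03027, -0.00348, +1.26474); u = 733.2·(-0.03027)/1.26474 + 304.4 = 286.8499, v = 860.5·(-0.00348)/1.26474 + 236.1 = 233.7344
M3: Pc = R·M3+t = (-0.26614, +0.03422, +1.27305); u = 733.2·(-0.26614)/1.27305 + 304.4 = 151.1213, v = 860.5·(+0.03422)/1.27305 + 236.1 = 259.2279

c0=(170.59, 420.94) c1=(308.36, 396.16) c2=(286.85, 233.73) c3=(151.12, 259.23)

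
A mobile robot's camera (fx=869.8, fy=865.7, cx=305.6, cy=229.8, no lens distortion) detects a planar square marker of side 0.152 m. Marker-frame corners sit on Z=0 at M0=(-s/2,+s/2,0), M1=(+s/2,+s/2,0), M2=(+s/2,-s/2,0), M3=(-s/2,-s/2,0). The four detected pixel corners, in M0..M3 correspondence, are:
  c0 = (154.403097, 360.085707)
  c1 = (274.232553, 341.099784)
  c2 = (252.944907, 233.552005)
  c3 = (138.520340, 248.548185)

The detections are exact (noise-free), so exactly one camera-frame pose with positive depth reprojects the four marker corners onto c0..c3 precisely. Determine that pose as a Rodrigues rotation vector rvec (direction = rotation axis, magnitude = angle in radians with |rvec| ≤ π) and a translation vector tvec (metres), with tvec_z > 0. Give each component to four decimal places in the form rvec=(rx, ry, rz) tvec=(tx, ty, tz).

Intrinsics K: fx=869.8, fy=865.7, cx=305.6, cy=229.8
Marker side s = 0.152 m; corners in marker frame (Z=0):
  M0 = (-0.0760, +0.0760, 0)
  M1 = (+0.0760, +0.0760, 0)
  M2 = (+0.0760, -0.0760, 0)
  M3 = (-0.0760, -0.0760, 0)
Detected image corners:
  c0 = (154.403097, 360.085707) px
  c1 = (274.232553, 341.099784) px
  c2 = (252.944907, 233.552005) px
  c3 = (138.520340, 248.548185) px
Planar DLT: solve 8×8 A·h = b for H (H[2,2]=1):
  H  [+808.64683 +54.16858 +205.62609]
  H  [-55.86490 +621.85965 +294.31226]
  H  [+0.18790 -0.33340 +1.00000]
B = K⁻¹H; ‖b₁‖=0.891252, ‖b₂‖=0.891252; λ = 2/(‖b₁‖+‖b₂‖) = 1.122017, sign → tz>0 ⇒ λ=+1.122017
r₁ = λ·B[:,0] = (+0.96906,-0.12837,+0.21083); r₂ = λ·B[:,1] = (+0.20131,+0.90528,-0.37409)
r₃ = r₁×r₂ = (-0.14284,+0.40495,+0.90311); SVD([r₁ r₂ r₃]) → R = UVᵀ:
  R  [+0.96906 +0.20131 -0.14284]
  R  [-0.12837 +0.90528 +0.40495]
  R  [+0.21083 -0.37409 +0.90311]
t = (-0.12896, +0.08361, +1.12202) m
tr R = 2.777450; θ = arccos((tr R − 1)/2) = 0.476240 rad = 27.287°
axis k = ((R−Rᵀ)₃₂, (R−Rᵀ)₁₃, (R−Rᵀ)₂₁) / (2 sinθ) = (-0.849661, -0.385731, -0.359566)
rvec = θ·k = (-0.404642, -0.183701, -0.171240)

rvec=(-0.4046, -0.1837, -0.1712) tvec=(-0.1290, 0.0836, 1.1220)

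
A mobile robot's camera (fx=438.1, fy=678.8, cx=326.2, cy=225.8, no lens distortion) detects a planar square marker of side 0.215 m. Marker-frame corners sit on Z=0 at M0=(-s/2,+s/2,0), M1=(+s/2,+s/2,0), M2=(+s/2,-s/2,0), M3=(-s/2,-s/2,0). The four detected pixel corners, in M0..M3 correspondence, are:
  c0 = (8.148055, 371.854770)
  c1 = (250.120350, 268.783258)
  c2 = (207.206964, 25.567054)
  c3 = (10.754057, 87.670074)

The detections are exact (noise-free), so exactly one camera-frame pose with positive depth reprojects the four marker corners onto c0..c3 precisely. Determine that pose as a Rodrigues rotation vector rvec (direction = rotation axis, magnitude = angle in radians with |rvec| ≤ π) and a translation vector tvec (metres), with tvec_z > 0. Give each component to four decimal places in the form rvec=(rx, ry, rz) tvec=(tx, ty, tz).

Intrinsics K: fx=438.1, fy=678.8, cx=326.2, cy=225.8
Marker side s = 0.215 m; corners in marker frame (Z=0):
  M0 = (-0.1075, +0.1075, 0)
  M1 = (+0.1075, +0.1075, 0)
  M2 = (+0.1075, -0.1075, 0)
  M3 = (-0.1075, -0.1075, 0)
Detected image corners:
  c0 = (8.148055, 371.854770) px
  c1 = (250.120350, 268.783258) px
  c2 = (207.206964, 25.567054) px
  c3 = (10.754057, 87.670074) px
Planar DLT: solve 8×8 A·h = b for H (H[2,2]=1):
  H  [+1056.79463 -21.07161 +122.78212]
  H  [-296.88577 +1033.22995 +172.43456]
  H  [+0.40837 -1.00336 +1.00000]
B = K⁻¹H; ‖b₁‖=2.222538, ‖b₂‖=2.222538; λ = 2/(‖b₁‖+‖b₂‖) = 0.449936, sign → tz>0 ⇒ λ=+0.449936
r₁ = λ·B[:,0] = (+0.94854,-0.25791,+0.18374); r₂ = λ·B[:,1] = (+0.31450,+0.83504,-0.45145)
r₃ = r₁×r₂ = (-0.03700,+0.48600,+0.87318); SVD([r₁ r₂ r₃]) → R = UVᵀ:
  R  [+0.94854 +0.31450 -0.03700]
  R  [-0.25791 +0.83504 +0.48600]
  R  [+0.18374 -0.45145 +0.87318]
t = (-0.20891, -0.03537, +0.44994) m
tr R = 2.656752; θ = arccos((tr R − 1)/2) = 0.594594 rad = 34.068°
axis k = ((R−Rᵀ)₃₂, (R−Rᵀ)₁₃, (R−Rᵀ)₂₁) / (2 sinθ) = (-0.836746, -0.197026, -0.510918)
rvec = θ·k = (-0.497524, -0.117151, -0.303789)

rvec=(-0.4975, -0.1172, -0.3038) tvec=(-0.2089, -0.0354, 0.4499)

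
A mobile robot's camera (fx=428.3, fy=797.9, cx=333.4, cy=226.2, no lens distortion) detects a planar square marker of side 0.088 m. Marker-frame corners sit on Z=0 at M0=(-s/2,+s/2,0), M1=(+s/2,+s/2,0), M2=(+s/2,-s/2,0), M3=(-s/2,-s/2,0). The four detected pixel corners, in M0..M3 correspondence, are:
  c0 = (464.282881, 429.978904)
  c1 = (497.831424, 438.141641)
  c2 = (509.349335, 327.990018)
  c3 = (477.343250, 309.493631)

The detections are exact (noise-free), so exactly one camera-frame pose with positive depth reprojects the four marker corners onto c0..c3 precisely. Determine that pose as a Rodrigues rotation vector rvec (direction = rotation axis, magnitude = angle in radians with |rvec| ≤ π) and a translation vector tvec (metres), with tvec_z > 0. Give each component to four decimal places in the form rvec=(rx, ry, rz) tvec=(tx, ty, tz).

Intrinsics K: fx=428.3, fy=797.9, cx=333.4, cy=226.2
Marker side s = 0.088 m; corners in marker frame (Z=0):
  M0 = (-0.0440, +0.0440, 0)
  M1 = (+0.0440, +0.0440, 0)
  M2 = (+0.0440, -0.0440, 0)
  M3 = (-0.0440, -0.0440, 0)
Detected image corners:
  c0 = (464.282881, 429.978904) px
  c1 = (497.831424, 438.141641) px
  c2 = (509.349335, 327.990018) px
  c3 = (477.343250, 309.493631) px
Planar DLT: solve 8×8 A·h = b for H (H[2,2]=1):
  H  [+876.78331 -210.68246 +487.98787]
  H  [+541.51623 +1252.57544 +376.33266]
  H  [+1.03524 -0.14662 +1.00000]
B = K⁻¹H; ‖b₁‖=1.661577, ‖b₂‖=1.661576; λ = 2/(‖b₁‖+‖b₂‖) = 0.601838, sign → tz>0 ⇒ λ=+0.601838
r₁ = λ·B[:,0] = (+0.74704,+0.23182,+0.62305); r₂ = λ·B[:,1] = (-0.22736,+0.96981,-0.08824)
r₃ = r₁×r₂ = (-0.62469,-0.07574,+0.77719); SVD([r₁ r₂ r₃]) → R = UVᵀ:
  R  [+0.74704 -0.22736 -0.62469]
  R  [+0.23182 +0.96981 -0.07574]
  R  [+0.62305 -0.08824 +0.77719]
t = (+0.21722, +0.11324, +0.60184) m
tr R = 2.494038; θ = arccos((tr R − 1)/2) = 0.727229 rad = 41.667°
axis k = ((R−Rᵀ)₃₂, (R−Rᵀ)₁₃, (R−Rᵀ)₂₁) / (2 sinθ) = (-0.009405, -0.938426, +0.345352)
rvec = θ·k = (-0.006839, -0.682451, +0.251150)

rvec=(-0.0068, -0.6825, 0.2512) tvec=(0.2172, 0.1132, 0.6018)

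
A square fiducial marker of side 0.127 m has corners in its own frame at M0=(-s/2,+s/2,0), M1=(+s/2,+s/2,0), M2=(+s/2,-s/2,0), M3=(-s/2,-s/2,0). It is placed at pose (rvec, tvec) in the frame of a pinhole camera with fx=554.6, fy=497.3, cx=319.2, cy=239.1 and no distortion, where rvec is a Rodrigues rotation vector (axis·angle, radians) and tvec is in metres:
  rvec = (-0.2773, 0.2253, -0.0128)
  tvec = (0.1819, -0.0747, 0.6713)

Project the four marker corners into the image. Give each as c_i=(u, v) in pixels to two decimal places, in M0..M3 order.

c0=(417.88, 231.01) c1=(529.43, 226.37) c2=(520.55, 136.99) c3=(414.85, 144.94)

Intrinsics K: fx=554.6, fy=497.3, cx=319.2, cy=239.1
Marker side s = 0.127 m; corners in marker frame (Z=0):
  M0 = (-0.0635, +0.0635, 0)
  M1 = (+0.0635, +0.0635, 0)
  M2 = (+0.0635, -0.0635, 0)
  M3 = (-0.0635, -0.0635, 0)
rvec = (-0.2773, 0.2253, -0.0128), |rvec| = θ = 0.35752 rad = 20.484°
Rodrigues: sinθ=0.34995, 1−cosθ=0.06323; R = I + sinθ·[k]× + (1−cosθ)·[k]×²:
    [+0.97481 -0.01838 +0.22229]
    [-0.04344 +0.96188 +0.27000]
    [-0.21878 -0.27286 +0.93685]
t = (0.1819, -0.0747, 0.6713) m
M0: Pc = R·M0+t = (+0.11883, -0.01086, +0.66787); u = 554.6·(+0.11883)/0.66787 + 319.2 = 417.8794, v = 497.3·(-0.01086)/0.66787 + 239.1 = 231.0117
M1: Pc = R·M1+t = (+0.24263, -0.01638, +0.64008); u = 554.6·(+0.24263)/0.64008 + 319.2 = 529.4302, v = 497.3·(-0.01638)/0.64008 + 239.1 = 226.3747
M2: Pc = R·M2+t = (+0.24497, -0.13854, +0.67473); u = 554.6·(+0.24497)/0.67473 + 319.2 = 520.5517, v = 497.3·(-0.13854)/0.67473 + 239.1 = 136.9936
M3: Pc = R·M3+t = (+0.12117, -0.13302, +0.70252); u = 554.6·(+0.12117)/0.70252 + 319.2 = 414.8544, v = 497.3·(-0.13302)/0.70252 + 239.1 = 144.9368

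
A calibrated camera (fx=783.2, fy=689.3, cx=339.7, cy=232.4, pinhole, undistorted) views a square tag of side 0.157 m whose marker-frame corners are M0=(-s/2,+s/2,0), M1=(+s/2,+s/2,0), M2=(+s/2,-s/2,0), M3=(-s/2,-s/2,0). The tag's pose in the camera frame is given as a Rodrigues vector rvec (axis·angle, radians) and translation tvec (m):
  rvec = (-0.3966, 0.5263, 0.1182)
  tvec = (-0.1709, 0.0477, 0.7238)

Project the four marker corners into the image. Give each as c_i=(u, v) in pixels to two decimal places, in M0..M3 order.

Intrinsics K: fx=783.2, fy=689.3, cx=339.7, cy=232.4
Marker side s = 0.157 m; corners in marker frame (Z=0):
  M0 = (-0.0785, +0.0785, 0)
  M1 = (+0.0785, +0.0785, 0)
  M2 = (+0.0785, -0.0785, 0)
  M3 = (-0.0785, -0.0785, 0)
rvec = (-0.3966, 0.5263, 0.1182), |rvec| = θ = 0.66952 rad = 38.361°
Rodrigues: sinθ=0.62061, 1−cosθ=0.21588; R = I + sinθ·[k]× + (1−cosθ)·[k]×²:
    [+0.85987 -0.21009 +0.46528]
    [+0.00904 +0.91752 +0.39759]
    [-0.51043 -0.33767 +0.79085]
t = (-0.1709, 0.0477, 0.7238) m
M0: Pc = R·M0+t = (-0.25489, +0.11902, +0.73736); u = 783.2·(-0.25489)/0.73736 + 339.7 = 68.9626, v = 689.3·(+0.11902)/0.73736 + 232.4 = 343.6581
M1: Pc = R·M1+t = (-0.11989, +0.12044, +0.65722); u = 783.2·(-0.11989)/0.65722 + 339.7 = 196.8272, v = 689.3·(+0.12044)/0.65722 + 232.4 = 358.7128
M2: Pc = R·M2+t = (-0.08691, -0.02362, +0.71024); u = 783.2·(-0.08691)/0.71024 + 339.7 = 243.8641, v = 689.3·(-0.02362)/0.71024 + 232.4 = 209.4806
M3: Pc = R·M3+t = (-0.22191, -0.02504, +0.79038); u = 783.2·(-0.22191)/0.79038 + 339.7 = 119.8067, v = 689.3·(-0.02504)/0.79038 + 232.4 = 210.5665

c0=(68.96, 343.66) c1=(196.83, 358.71) c2=(243.86, 209.48) c3=(119.81, 210.57)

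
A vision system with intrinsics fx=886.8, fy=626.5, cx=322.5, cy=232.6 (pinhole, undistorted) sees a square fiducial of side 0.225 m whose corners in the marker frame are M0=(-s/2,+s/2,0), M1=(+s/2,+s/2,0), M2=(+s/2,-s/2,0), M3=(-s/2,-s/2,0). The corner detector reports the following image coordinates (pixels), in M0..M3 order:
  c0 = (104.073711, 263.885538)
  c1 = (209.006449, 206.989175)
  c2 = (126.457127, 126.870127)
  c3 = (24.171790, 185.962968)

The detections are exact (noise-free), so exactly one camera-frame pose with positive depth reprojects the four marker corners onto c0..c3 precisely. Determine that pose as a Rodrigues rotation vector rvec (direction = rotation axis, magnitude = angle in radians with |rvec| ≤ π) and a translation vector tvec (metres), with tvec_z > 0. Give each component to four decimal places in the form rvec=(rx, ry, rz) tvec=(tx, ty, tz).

rvec=(0.0452, 0.1887, -0.6299) tvec=(-0.3366, -0.0834, 1.4395)

Intrinsics K: fx=886.8, fy=626.5, cx=322.5, cy=232.6
Marker side s = 0.225 m; corners in marker frame (Z=0):
  M0 = (-0.1125, +0.1125, 0)
  M1 = (+0.1125, +0.1125, 0)
  M2 = (+0.1125, -0.1125, 0)
  M3 = (-0.1125, -0.1125, 0)
Detected image corners:
  c0 = (104.073711, 263.885538) px
  c1 = (209.006449, 206.989175) px
  c2 = (126.457127, 126.870127) px
  c3 = (24.171790, 185.962968) px
Planar DLT: solve 8×8 A·h = b for H (H[2,2]=1):
  H  [+445.25341 +359.68590 +115.11343]
  H  [-283.48976 +349.05277 +196.30820]
  H  [-0.13133 -0.01061 +1.00000]
B = K⁻¹H; ‖b₁‖=0.694684, ‖b₂‖=0.694684; λ = 2/(‖b₁‖+‖b₂‖) = 1.439503, sign → tz>0 ⇒ λ=+1.439503
r₁ = λ·B[:,0] = (+0.79151,-0.58119,-0.18904); r₂ = λ·B[:,1] = (+0.58942,+0.80769,-0.01527)
r₃ = r₁×r₂ = (+0.16156,-0.09934,+0.98185); SVD([r₁ r₂ r₃]) → R = UVᵀ:
  R  [+0.79151 +0.58942 +0.16156]
  R  [-0.58119 +0.80769 -0.09934]
  R  [-0.18904 -0.01527 +0.98185]
t = (-0.33664, -0.08339, +1.43950) m
tr R = 2.581044; θ = arccos((tr R − 1)/2) = 0.659136 rad = 37.766°
axis k = ((R−Rᵀ)₃₂, (R−Rᵀ)₁₃, (R−Rᵀ)₂₁) / (2 sinθ) = (+0.068631, +0.286240, -0.955697)
rvec = θ·k = (+0.045237, +0.188671, -0.629934)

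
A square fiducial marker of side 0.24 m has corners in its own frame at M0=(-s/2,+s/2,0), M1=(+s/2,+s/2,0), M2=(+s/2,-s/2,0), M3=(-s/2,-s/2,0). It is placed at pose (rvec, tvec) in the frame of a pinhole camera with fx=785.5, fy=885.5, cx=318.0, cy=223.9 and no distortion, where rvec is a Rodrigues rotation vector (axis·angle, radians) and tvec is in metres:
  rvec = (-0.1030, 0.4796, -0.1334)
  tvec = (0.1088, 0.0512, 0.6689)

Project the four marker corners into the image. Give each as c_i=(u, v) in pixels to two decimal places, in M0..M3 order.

c0=(335.51, 458.86) c1=(615.25, 447.57) c2=(569.56, 103.96) c3=(308.35, 165.28)

Intrinsics K: fx=785.5, fy=885.5, cx=318.0, cy=223.9
Marker side s = 0.24 m; corners in marker frame (Z=0):
  M0 = (-0.1200, +0.1200, 0)
  M1 = (+0.1200, +0.1200, 0)
  M2 = (+0.1200, -0.1200, 0)
  M3 = (-0.1200, -0.1200, 0)
rvec = (-0.1030, 0.4796, -0.1334), |rvec| = θ = 0.50835 rad = 29.126°
Rodrigues: sinθ=0.48674, 1−cosθ=0.12645; R = I + sinθ·[k]× + (1−cosθ)·[k]×²:
    [+0.87874 +0.10356 +0.46593]
    [-0.15190 +0.98610 +0.06731]
    [-0.45249 -0.12993 +0.88226]
t = (0.1088, 0.0512, 0.6689) m
M0: Pc = R·M0+t = (+0.01578, +0.18776, +0.70761); u = 785.5·(+0.01578)/0.70761 + 318.0 = 335.5148, v = 885.5·(+0.18776)/0.70761 + 223.9 = 458.8632
M1: Pc = R·M1+t = (+0.22668, +0.15130, +0.59901); u = 785.5·(+0.22668)/0.59901 + 318.0 = 615.2462, v = 885.5·(+0.15130)/0.59901 + 223.9 = 447.5685
M2: Pc = R·M2+t = (+0.20182, -0.08536, +0.63019); u = 785.5·(+0.20182)/0.63019 + 318.0 = 569.5597, v = 885.5·(-0.08536)/0.63019 + 223.9 = 103.9583
M3: Pc = R·M3+t = (-0.00908, -0.04890, +0.73879); u = 785.5·(-0.00908)/0.73879 + 318.0 = 308.3507, v = 885.5·(-0.04890)/0.73879 + 223.9 = 165.2844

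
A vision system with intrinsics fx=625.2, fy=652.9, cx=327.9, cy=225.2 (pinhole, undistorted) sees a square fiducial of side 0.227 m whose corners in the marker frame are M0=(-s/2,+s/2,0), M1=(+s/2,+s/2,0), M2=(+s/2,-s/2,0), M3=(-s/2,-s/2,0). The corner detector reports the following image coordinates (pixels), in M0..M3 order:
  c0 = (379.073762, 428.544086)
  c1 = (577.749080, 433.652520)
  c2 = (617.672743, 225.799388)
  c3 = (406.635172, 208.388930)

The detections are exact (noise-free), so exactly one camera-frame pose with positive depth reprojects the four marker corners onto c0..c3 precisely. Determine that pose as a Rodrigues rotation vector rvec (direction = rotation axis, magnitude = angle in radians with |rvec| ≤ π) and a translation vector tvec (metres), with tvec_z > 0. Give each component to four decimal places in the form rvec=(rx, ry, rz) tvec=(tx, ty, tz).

Intrinsics K: fx=625.2, fy=652.9, cx=327.9, cy=225.2
Marker side s = 0.227 m; corners in marker frame (Z=0):
  M0 = (-0.1135, +0.1135, 0)
  M1 = (+0.1135, +0.1135, 0)
  M2 = (+0.1135, -0.1135, 0)
  M3 = (-0.1135, -0.1135, 0)
Detected image corners:
  c0 = (379.073762, 428.544086) px
  c1 = (577.749080, 433.652520) px
  c2 = (617.672743, 225.799388) px
  c3 = (406.635172, 208.388930) px
Planar DLT: solve 8×8 A·h = b for H (H[2,2]=1):
  H  [+1018.98777 +1.63819 +497.45636]
  H  [+125.53749 +1040.84032 +327.95085]
  H  [+0.23720 +0.30491 +1.00000]
B = K⁻¹H; ‖b₁‖=1.528026, ‖b₂‖=1.528026; λ = 2/(‖b₁‖+‖b₂‖) = 0.654439, sign → tz>0 ⇒ λ=+0.654439
r₁ = λ·B[:,0] = (+0.98523,+0.07229,+0.15523); r₂ = λ·B[:,1] = (-0.10294,+0.97447,+0.19955)
r₃ = r₁×r₂ = (-0.13684,-0.21258,+0.96752); SVD([r₁ r₂ r₃]) → R = UVᵀ:
  R  [+0.98523 -0.10294 -0.13684]
  R  [+0.07229 +0.97447 -0.21258]
  R  [+0.15523 +0.19955 +0.96752]
t = (+0.17749, +0.10299, +0.65444) m
tr R = 2.927211; θ = arccos((tr R − 1)/2) = 0.270619 rad = 15.505°
axis k = ((R−Rᵀ)₃₂, (R−Rᵀ)₁₃, (R−Rᵀ)₂₁) / (2 sinθ) = (+0.770819, -0.546279, +0.327748)
rvec = θ·k = (+0.208598, -0.147833, +0.088695)

rvec=(0.2086, -0.1478, 0.0887) tvec=(0.1775, 0.1030, 0.6544)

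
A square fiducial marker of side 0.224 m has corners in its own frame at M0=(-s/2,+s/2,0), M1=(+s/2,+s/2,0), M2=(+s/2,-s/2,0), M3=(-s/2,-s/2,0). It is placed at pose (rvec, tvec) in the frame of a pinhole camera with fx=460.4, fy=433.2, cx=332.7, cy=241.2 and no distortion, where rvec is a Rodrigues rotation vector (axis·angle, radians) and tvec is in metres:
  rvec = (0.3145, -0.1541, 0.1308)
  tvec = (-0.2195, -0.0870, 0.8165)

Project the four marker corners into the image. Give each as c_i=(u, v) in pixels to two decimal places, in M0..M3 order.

c0=(140.80, 244.82) c1=(265.54, 256.26) c2=(279.47, 143.50) c3=(144.55, 125.42)

Intrinsics K: fx=460.4, fy=433.2, cx=332.7, cy=241.2
Marker side s = 0.224 m; corners in marker frame (Z=0):
  M0 = (-0.1120, +0.1120, 0)
  M1 = (+0.1120, +0.1120, 0)
  M2 = (+0.1120, -0.1120, 0)
  M3 = (-0.1120, -0.1120, 0)
rvec = (0.3145, -0.1541, 0.1308), |rvec| = θ = 0.37385 rad = 21.420°
Rodrigues: sinθ=0.36520, 1−cosθ=0.06907; R = I + sinθ·[k]× + (1−cosθ)·[k]×²:
    [+0.97981 -0.15173 -0.13021]
    [+0.10382 +0.94266 -0.31719]
    [+0.17087 +0.29726 +0.93938]
t = (-0.2195, -0.0870, 0.8165) m
M0: Pc = R·M0+t = (-0.34623, +0.00695, +0.83066); u = 460.4·(-0.34623)/0.83066 + 332.7 = 140.7974, v = 433.2·(+0.00695)/0.83066 + 241.2 = 244.8246
M1: Pc = R·M1+t = (-0.12675, +0.03021, +0.86893); u = 460.4·(-0.12675)/0.86893 + 332.7 = 265.5395, v = 433.2·(+0.03021)/0.86893 + 241.2 = 256.2592
M2: Pc = R·M2+t = (-0.09277, -0.18095, +0.80234); u = 460.4·(-0.09277)/0.80234 + 332.7 = 279.4679, v = 433.2·(-0.18095)/0.80234 + 241.2 = 143.5017
M3: Pc = R·M3+t = (-0.31225, -0.20421, +0.76407); u = 460.4·(-0.31225)/0.76407 + 332.7 = 144.5525, v = 433.2·(-0.20421)/0.76407 + 241.2 = 125.4223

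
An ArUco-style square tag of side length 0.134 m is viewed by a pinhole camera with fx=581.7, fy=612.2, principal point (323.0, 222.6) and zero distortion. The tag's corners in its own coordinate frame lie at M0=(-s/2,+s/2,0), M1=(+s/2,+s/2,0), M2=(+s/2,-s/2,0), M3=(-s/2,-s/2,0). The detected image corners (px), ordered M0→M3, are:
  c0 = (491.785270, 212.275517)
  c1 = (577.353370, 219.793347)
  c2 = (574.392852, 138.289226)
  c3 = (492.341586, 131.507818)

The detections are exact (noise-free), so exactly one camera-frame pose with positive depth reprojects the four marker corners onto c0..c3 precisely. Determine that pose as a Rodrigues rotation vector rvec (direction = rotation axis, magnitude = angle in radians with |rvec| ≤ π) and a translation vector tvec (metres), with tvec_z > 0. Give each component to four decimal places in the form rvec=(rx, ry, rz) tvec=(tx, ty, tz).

Intrinsics K: fx=581.7, fy=612.2, cx=323.0, cy=222.6
Marker side s = 0.134 m; corners in marker frame (Z=0):
  M0 = (-0.0670, +0.0670, 0)
  M1 = (+0.0670, +0.0670, 0)
  M2 = (+0.0670, -0.0670, 0)
  M3 = (-0.0670, -0.0670, 0)
Detected image corners:
  c0 = (491.785270, 212.275517) px
  c1 = (577.353370, 219.793347) px
  c2 = (574.392852, 138.289226) px
  c3 = (492.341586, 131.507818) px
Planar DLT: solve 8×8 A·h = b for H (H[2,2]=1):
  H  [+603.71006 -157.96896 +533.84284]
  H  [+46.24571 +550.63823 +174.60726]
  H  [-0.04019 -0.31257 +1.00000]
B = K⁻¹H; ‖b₁‖=1.064739, ‖b₂‖=1.064739; λ = 2/(‖b₁‖+‖b₂‖) = 0.939197, sign → tz>0 ⇒ λ=+0.939197
r₁ = λ·B[:,0] = (+0.99569,+0.08467,-0.03775); r₂ = λ·B[:,1] = (-0.09204,+0.95150,-0.29357)
r₃ = r₁×r₂ = (+0.01106,+0.29578,+0.95519); SVD([r₁ r₂ r₃]) → R = UVᵀ:
  R  [+0.99569 -0.09204 +0.01106]
  R  [+0.08467 +0.95150 +0.29578]
  R  [-0.03775 -0.29357 +0.95519]
t = (+0.34042, -0.07363, +0.93920) m
tr R = 2.902383; θ = arccos((tr R − 1)/2) = 0.313723 rad = 17.975°
axis k = ((R−Rᵀ)₃₂, (R−Rᵀ)₁₃, (R−Rᵀ)₂₁) / (2 sinθ) = (-0.954867, +0.079076, +0.286316)
rvec = θ·k = (-0.299563, +0.024808, +0.089824)

rvec=(-0.2996, 0.0248, 0.0898) tvec=(0.3404, -0.0736, 0.9392)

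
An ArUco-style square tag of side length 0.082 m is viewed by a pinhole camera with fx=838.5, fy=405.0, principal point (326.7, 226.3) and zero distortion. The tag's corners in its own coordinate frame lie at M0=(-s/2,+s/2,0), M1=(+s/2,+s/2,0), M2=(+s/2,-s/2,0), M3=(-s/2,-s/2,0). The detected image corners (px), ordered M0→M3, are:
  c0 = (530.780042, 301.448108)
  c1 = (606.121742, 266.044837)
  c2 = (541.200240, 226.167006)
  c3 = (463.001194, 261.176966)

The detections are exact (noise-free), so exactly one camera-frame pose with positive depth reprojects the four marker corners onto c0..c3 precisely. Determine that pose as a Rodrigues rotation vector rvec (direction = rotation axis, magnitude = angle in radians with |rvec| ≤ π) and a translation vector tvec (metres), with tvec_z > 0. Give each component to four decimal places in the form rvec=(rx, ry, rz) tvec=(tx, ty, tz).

Intrinsics K: fx=838.5, fy=405.0, cx=326.7, cy=226.3
Marker side s = 0.082 m; corners in marker frame (Z=0):
  M0 = (-0.0410, +0.0410, 0)
  M1 = (+0.0410, +0.0410, 0)
  M2 = (+0.0410, -0.0410, 0)
  M3 = (-0.0410, -0.0410, 0)
Detected image corners:
  c0 = (530.780042, 301.448108) px
  c1 = (606.121742, 266.044837) px
  c2 = (541.200240, 226.167006) px
  c3 = (463.001194, 261.176966) px
Planar DLT: solve 8×8 A·h = b for H (H[2,2]=1):
  H  [+1093.82384 +915.56552 +536.01054]
  H  [-351.65527 +541.21545 +263.66019]
  H  [+0.29469 +0.19920 +1.00000]
B = K⁻¹H; ‖b₁‖=1.602863, ‖b₂‖=1.602863; λ = 2/(‖b₁‖+‖b₂‖) = 0.623884, sign → tz>0 ⇒ λ=+0.623884
r₁ = λ·B[:,0] = (+0.74222,-0.64444,+0.18385); r₂ = λ·B[:,1] = (+0.63280,+0.76427,+0.12428)
r₃ = r₁×r₂ = (-0.22061,+0.02410,+0.97507); SVD([r₁ r₂ r₃]) → R = UVᵀ:
  R  [+0.74222 +0.63280 -0.22061]
  R  [-0.64444 +0.76427 +0.02410]
  R  [+0.18385 +0.12428 +0.97507]
t = (+0.15574, +0.05755, +0.62388) m
tr R = 2.481563; θ = arccos((tr R − 1)/2) = 0.736563 rad = 42.202°
axis k = ((R−Rᵀ)₃₂, (R−Rᵀ)₁₃, (R−Rᵀ)₂₁) / (2 sinθ) = (+0.074565, -0.301051, -0.950688)
rvec = θ·k = (+0.054922, -0.221743, -0.700242)

rvec=(0.0549, -0.2217, -0.7002) tvec=(0.1557, 0.0576, 0.6239)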